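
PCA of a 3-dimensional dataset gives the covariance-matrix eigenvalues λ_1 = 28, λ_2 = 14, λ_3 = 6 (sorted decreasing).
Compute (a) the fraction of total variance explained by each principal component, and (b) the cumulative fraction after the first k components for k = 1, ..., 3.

Step 1 — total variance = trace(Sigma) = Σ λ_i = 28 + 14 + 6 = 48.

Step 2 — fraction explained by component i = λ_i / Σ λ:
  PC1: 28/48 = 0.5833
  PC2: 14/48 = 0.2917
  PC3: 6/48 = 0.125

Step 3 — cumulative fraction after k components = (λ_1 + ... + λ_k) / Σ λ:
  k = 1: 28/48 = 0.5833
  k = 2: (28 + 14)/48 = 42/48 = 0.875
  k = 3: (28 + 14 + 6)/48 = 48/48 = 1

Summary (fraction, with percent):

explained: PC1 0.5833 (58.33%), PC2 0.2917 (29.17%), PC3 0.125 (12.5%);  cumulative: 0.5833, 0.875, 1


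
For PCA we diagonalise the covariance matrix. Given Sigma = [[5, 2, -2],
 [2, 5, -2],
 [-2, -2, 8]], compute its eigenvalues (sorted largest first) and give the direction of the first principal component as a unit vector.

Step 1 — characteristic polynomial p(λ) = det(λI - Sigma) = λ³ - tr·λ² + c_1·λ - det, where tr = trace, c_1 = sum of the principal 2×2 minors, det = det(Sigma):
  tr = 5 + 5 + 8 = 18,
  c_1 = (5·5 - (2)²) + (5·8 - (-2)²) + (5·8 - (-2)²) = 21 + 36 + 36 = 93,
  det = 5·(5·8 - (-2)²) - (2)·((2)·8 - (-2)·(-2)) + (-2)·((2)·(-2) - 5·(-2)) = 5·(36) - (2)·(12) + (-2)·(6) = 144.
  So p(λ) = λ³ - 18λ² + 93λ - 144.
Step 2 — look for an integer root (rational root theorem: any rational root is an integer divisor of 144). Testing λ = 3:
  p(3) = 27 - 162 + 279 - 144 = 0  ✓
  Dividing out (λ - 3): p(λ) = (λ - 3)(λ² - 15λ + 48).
Step 3 — remaining eigenvalues from the quadratic λ² - 15λ + 48 = 0:
  Δ = 15² - 4·48 = 225 - 192 = 33,  λ = (15 ± √33)/2 = (15 ± 5.7446)/2 ≈ 10.3723 or 4.6277.
  Sorted: λ_1 = 10.3723,  λ_2 = 4.6277,  λ_3 = 3  (check: sum = 18 = tr ✓).

Step 4 — unit eigenvector for λ_1 ≈ 10.3723: v spans the null space of (Sigma - λ_1 I), whose rows are
  r_1 = (-5.3723, 2, -2),  r_2 = (2, -5.3723, -2),  r_3 = (-2, -2, -2.3723).
  v is orthogonal to every row, so take v ∝ r_1 × r_2 = ((2)·(-2) - (-2)·(-5.3723), (-2)·(2) - (-5.3723)·(-2), (-5.3723)·(-5.3723) - (2)·(2)) ≈ (-14.7446, -14.7446, 24.8614).
  Rescale (multiply by -1 so the first nonzero entry is positive): u = (14.7446, 14.7446, -24.8614).
  ||u|| = √((14.7446)² + (14.7446)² + (-24.8614)²) = √(1052.8938) ≈ 32.4483,  v_1 = u/||u|| ≈ (0.4544, 0.4544, -0.7662) (||v_1|| = 1).

λ_1 = 10.3723,  λ_2 = 4.6277,  λ_3 = 3;  v_1 ≈ (0.4544, 0.4544, -0.7662)


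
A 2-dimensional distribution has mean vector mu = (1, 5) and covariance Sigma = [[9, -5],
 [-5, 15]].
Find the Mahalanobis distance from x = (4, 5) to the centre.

Step 1 — centre the observation: (x - mu) = (3, 0).

Step 2 — invert Sigma. det(Sigma) = 9·15 - (-5)² = 110.
  Sigma^{-1} = (1/det) · [[d, -b], [-b, a]] = [[0.1364, 0.0455],
 [0.0455, 0.0818]].

Step 3 — form the quadratic (x - mu)^T · Sigma^{-1} · (x - mu):
  Sigma^{-1} · (x - mu) = (0.4091, 0.1364).
  (x - mu)^T · [Sigma^{-1} · (x - mu)] = (3)·(0.4091) + (0)·(0.1364) = 1.2273.

Step 4 — take square root: d = √(1.2273) ≈ 1.1078.

d(x, mu) = √(1.2273) ≈ 1.1078


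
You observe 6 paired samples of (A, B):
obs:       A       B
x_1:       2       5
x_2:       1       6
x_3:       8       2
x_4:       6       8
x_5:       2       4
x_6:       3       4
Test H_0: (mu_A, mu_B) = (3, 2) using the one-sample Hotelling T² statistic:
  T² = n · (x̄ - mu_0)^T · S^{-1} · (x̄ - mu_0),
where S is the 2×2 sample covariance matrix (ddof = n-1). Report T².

Step 1 — sample mean vector:
  mean(A) = (2 + 1 + 8 + 6 + 2 + 3) / 6 = 22/6 = 3.6667
  mean(B) = (5 + 6 + 2 + 8 + 4 + 4) / 6 = 29/6 = 4.8333
  x̄ = (3.6667, 4.8333),  deviation x̄ - mu_0 = (3.6667, 4.8333) - (3, 2) = (0.6667, 2.8333).

Step 2 — sample covariance matrix, S[i,j] = (1/(n-1)) · Σ_k (x_{k,i} - mean_i) · (x_{k,j} - mean_j), divisor n-1 = 5:
  S[A,A] = ((-1.6667)·(-1.6667) + (-2.6667)·(-2.6667) + (4.3333)·(4.3333) + (2.3333)·(2.3333) + (-1.6667)·(-1.6667) + (-0.6667)·(-0.6667)) / 5 = 37.3333/5 = 7.4667
  S[A,B] = ((-1.6667)·(0.1667) + (-2.6667)·(1.1667) + (4.3333)·(-2.8333) + (2.3333)·(3.1667) + (-1.6667)·(-0.8333) + (-0.6667)·(-0.8333)) / 5 = -6.3333/5 = -1.2667
  S[B,B] = ((0.1667)·(0.1667) + (1.1667)·(1.1667) + (-2.8333)·(-2.8333) + (3.1667)·(3.1667) + (-0.8333)·(-0.8333) + (-0.8333)·(-0.8333)) / 5 = 20.8333/5 = 4.1667
  S = [[7.4667, -1.2667],
 [-1.2667, 4.1667]].

Step 3 — invert S. det(S) = 7.4667·4.1667 - (-1.2667)² = 29.5067.
  S^{-1} = (1/det) · [[d, -b], [-b, a]] = [[0.1412, 0.0429],
 [0.0429, 0.2531]].

Step 4 — quadratic form (x̄ - mu_0)^T · S^{-1} · (x̄ - mu_0):
  S^{-1} · (x̄ - mu_0) = (0.2158, 0.7456),
  (x̄ - mu_0)^T · [...] = (0.6667)·(0.2158) + (2.8333)·(0.7456) = 2.2564.

Step 5 — scale by n: T² = 6 · 2.2564 = 13.5382.

T² ≈ 13.5382


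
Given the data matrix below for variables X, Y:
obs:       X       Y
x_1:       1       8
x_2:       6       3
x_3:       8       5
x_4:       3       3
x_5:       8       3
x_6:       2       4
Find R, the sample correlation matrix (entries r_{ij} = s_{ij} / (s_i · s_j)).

Step 1 — column means:
  mean(X) = (1 + 6 + 8 + 3 + 8 + 2) / 6 = 28/6 = 4.6667
  mean(Y) = (8 + 3 + 5 + 3 + 3 + 4) / 6 = 26/6 = 4.3333

Step 2 — sample variances and covariances s[i,j] = (1/(n-1)) · Σ_k (x_{k,i} - mean_i) · (x_{k,j} - mean_j), with n-1 = 5:
  s[X,X] = ((-3.6667)·(-3.6667) + (1.3333)·(1.3333) + (3.3333)·(3.3333) + (-1.6667)·(-1.6667) + (3.3333)·(3.3333) + (-2.6667)·(-2.6667)) / 5 = 47.3333/5 = 9.4667
  s[X,Y] = ((-3.6667)·(3.6667) + (1.3333)·(-1.3333) + (3.3333)·(0.6667) + (-1.6667)·(-1.3333) + (3.3333)·(-1.3333) + (-2.6667)·(-0.3333)) / 5 = -14.3333/5 = -2.8667
  s[Y,Y] = ((3.6667)·(3.6667) + (-1.3333)·(-1.3333) + (0.6667)·(0.6667) + (-1.3333)·(-1.3333) + (-1.3333)·(-1.3333) + (-0.3333)·(-0.3333)) / 5 = 19.3333/5 = 3.8667
  Sample standard deviations s_i = √(s[i,i]):
  s(X) = √(9.4667) = 3.0768
  s(Y) = √(3.8667) = 1.9664

Step 3 — r_{ij} = s_{ij} / (s_i · s_j):
  r[X,X] = 1 (diagonal).
  r[X,Y] = -2.8667 / (3.0768 · 1.9664) = -2.8667 / 6.0502 = -0.4738
  r[Y,Y] = 1 (diagonal).

R is symmetric with unit diagonal. Assembling:

R = [[1, -0.4738],
 [-0.4738, 1]]


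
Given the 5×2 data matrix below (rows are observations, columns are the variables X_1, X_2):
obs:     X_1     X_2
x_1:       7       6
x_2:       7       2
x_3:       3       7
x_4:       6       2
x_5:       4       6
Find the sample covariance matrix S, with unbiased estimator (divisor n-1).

Step 1 — column means:
  mean(X_1) = (7 + 7 + 3 + 6 + 4) / 5 = 27/5 = 5.4
  mean(X_2) = (6 + 2 + 7 + 2 + 6) / 5 = 23/5 = 4.6

Step 2 — sample covariance S[i,j] = (1/(n-1)) · Σ_k (x_{k,i} - mean_i) · (x_{k,j} - mean_j), with n-1 = 4.
  S[X_1,X_1] = ((1.6)·(1.6) + (1.6)·(1.6) + (-2.4)·(-2.4) + (0.6)·(0.6) + (-1.4)·(-1.4)) / 4 = 13.2/4 = 3.3
  S[X_1,X_2] = ((1.6)·(1.4) + (1.6)·(-2.6) + (-2.4)·(2.4) + (0.6)·(-2.6) + (-1.4)·(1.4)) / 4 = -11.2/4 = -2.8
  S[X_2,X_2] = ((1.4)·(1.4) + (-2.6)·(-2.6) + (2.4)·(2.4) + (-2.6)·(-2.6) + (1.4)·(1.4)) / 4 = 23.2/4 = 5.8

S is symmetric (S[j,i] = S[i,j]). Assembling:

S = [[3.3, -2.8],
 [-2.8, 5.8]]


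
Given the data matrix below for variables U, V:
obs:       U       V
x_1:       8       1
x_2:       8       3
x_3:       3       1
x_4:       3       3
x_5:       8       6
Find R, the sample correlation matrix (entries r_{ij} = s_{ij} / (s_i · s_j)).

Step 1 — column means:
  mean(U) = (8 + 8 + 3 + 3 + 8) / 5 = 30/5 = 6
  mean(V) = (1 + 3 + 1 + 3 + 6) / 5 = 14/5 = 2.8

Step 2 — sample variances and covariances s[i,j] = (1/(n-1)) · Σ_k (x_{k,i} - mean_i) · (x_{k,j} - mean_j), with n-1 = 4:
  s[U,U] = ((2)·(2) + (2)·(2) + (-3)·(-3) + (-3)·(-3) + (2)·(2)) / 4 = 30/4 = 7.5
  s[U,V] = ((2)·(-1.8) + (2)·(0.2) + (-3)·(-1.8) + (-3)·(0.2) + (2)·(3.2)) / 4 = 8/4 = 2
  s[V,V] = ((-1.8)·(-1.8) + (0.2)·(0.2) + (-1.8)·(-1.8) + (0.2)·(0.2) + (3.2)·(3.2)) / 4 = 16.8/4 = 4.2
  Sample standard deviations s_i = √(s[i,i]):
  s(U) = √(7.5) = 2.7386
  s(V) = √(4.2) = 2.0494

Step 3 — r_{ij} = s_{ij} / (s_i · s_j):
  r[U,U] = 1 (diagonal).
  r[U,V] = 2 / (2.7386 · 2.0494) = 2 / 5.6125 = 0.3563
  r[V,V] = 1 (diagonal).

R is symmetric with unit diagonal. Assembling:

R = [[1, 0.3563],
 [0.3563, 1]]


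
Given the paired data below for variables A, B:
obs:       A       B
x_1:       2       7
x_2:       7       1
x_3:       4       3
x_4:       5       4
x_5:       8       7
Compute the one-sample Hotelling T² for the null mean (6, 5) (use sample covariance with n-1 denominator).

Step 1 — sample mean vector:
  mean(A) = (2 + 7 + 4 + 5 + 8) / 5 = 26/5 = 5.2
  mean(B) = (7 + 1 + 3 + 4 + 7) / 5 = 22/5 = 4.4
  x̄ = (5.2, 4.4),  deviation x̄ - mu_0 = (5.2, 4.4) - (6, 5) = (-0.8, -0.6).

Step 2 — sample covariance matrix, S[i,j] = (1/(n-1)) · Σ_k (x_{k,i} - mean_i) · (x_{k,j} - mean_j), divisor n-1 = 4:
  S[A,A] = ((-3.2)·(-3.2) + (1.8)·(1.8) + (-1.2)·(-1.2) + (-0.2)·(-0.2) + (2.8)·(2.8)) / 4 = 22.8/4 = 5.7
  S[A,B] = ((-3.2)·(2.6) + (1.8)·(-3.4) + (-1.2)·(-1.4) + (-0.2)·(-0.4) + (2.8)·(2.6)) / 4 = -5.4/4 = -1.35
  S[B,B] = ((2.6)·(2.6) + (-3.4)·(-3.4) + (-1.4)·(-1.4) + (-0.4)·(-0.4) + (2.6)·(2.6)) / 4 = 27.2/4 = 6.8
  S = [[5.7, -1.35],
 [-1.35, 6.8]].

Step 3 — invert S. det(S) = 5.7·6.8 - (-1.35)² = 36.9375.
  S^{-1} = (1/det) · [[d, -b], [-b, a]] = [[0.1841, 0.0365],
 [0.0365, 0.1543]].

Step 4 — quadratic form (x̄ - mu_0)^T · S^{-1} · (x̄ - mu_0):
  S^{-1} · (x̄ - mu_0) = (-0.1692, -0.1218),
  (x̄ - mu_0)^T · [...] = (-0.8)·(-0.1692) + (-0.6)·(-0.1218) = 0.2085.

Step 5 — scale by n: T² = 5 · 0.2085 = 1.0423.

T² ≈ 1.0423


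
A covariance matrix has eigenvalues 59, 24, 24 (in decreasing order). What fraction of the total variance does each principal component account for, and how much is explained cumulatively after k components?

Step 1 — total variance = trace(Sigma) = Σ λ_i = 59 + 24 + 24 = 107.

Step 2 — fraction explained by component i = λ_i / Σ λ:
  PC1: 59/107 = 0.5514
  PC2: 24/107 = 0.2243
  PC3: 24/107 = 0.2243

Step 3 — cumulative fraction after k components = (λ_1 + ... + λ_k) / Σ λ:
  k = 1: 59/107 = 0.5514
  k = 2: (59 + 24)/107 = 83/107 = 0.7757
  k = 3: (59 + 24 + 24)/107 = 107/107 = 1

Summary (fraction, with percent):

explained: PC1 0.5514 (55.14%), PC2 0.2243 (22.43%), PC3 0.2243 (22.43%);  cumulative: 0.5514, 0.7757, 1


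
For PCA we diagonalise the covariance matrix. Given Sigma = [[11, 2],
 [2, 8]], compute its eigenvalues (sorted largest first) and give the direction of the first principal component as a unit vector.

Step 1 — characteristic polynomial of 2×2 Sigma:
  det(Sigma - λI) = λ² - trace · λ + det = 0.
  trace = 11 + 8 = 19, det = 11·8 - (2)² = 84.
Step 2 — discriminant:
  Δ = trace² - 4·det = 361 - 336 = 25.
Step 3 — eigenvalues:
  λ = (trace ± √Δ)/2 = (19 ± 5)/2,
  λ_1 = 12,  λ_2 = 7.

Step 4 — unit eigenvector for λ_1: solve (Sigma - λ_1 I)v = 0. First row:
  (11 - 12)·v_x + (2)·v_y = 0, i.e. (-1)·v_x + (2)·v_y = 0,
  so v ∝ (b, λ_1 - a) = (2, 1) = u.
  ||u|| = √((2)² + (1)²) = √(5) ≈ 2.2361,
  v_1 = u/||u|| ≈ (0.8944, 0.4472) (||v_1|| = 1).

λ_1 = 12,  λ_2 = 7;  v_1 ≈ (0.8944, 0.4472)


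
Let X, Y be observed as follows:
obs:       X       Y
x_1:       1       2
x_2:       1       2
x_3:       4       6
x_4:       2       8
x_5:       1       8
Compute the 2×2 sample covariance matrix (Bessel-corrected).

Step 1 — column means:
  mean(X) = (1 + 1 + 4 + 2 + 1) / 5 = 9/5 = 1.8
  mean(Y) = (2 + 2 + 6 + 8 + 8) / 5 = 26/5 = 5.2

Step 2 — sample covariance S[i,j] = (1/(n-1)) · Σ_k (x_{k,i} - mean_i) · (x_{k,j} - mean_j), with n-1 = 4.
  S[X,X] = ((-0.8)·(-0.8) + (-0.8)·(-0.8) + (2.2)·(2.2) + (0.2)·(0.2) + (-0.8)·(-0.8)) / 4 = 6.8/4 = 1.7
  S[X,Y] = ((-0.8)·(-3.2) + (-0.8)·(-3.2) + (2.2)·(0.8) + (0.2)·(2.8) + (-0.8)·(2.8)) / 4 = 5.2/4 = 1.3
  S[Y,Y] = ((-3.2)·(-3.2) + (-3.2)·(-3.2) + (0.8)·(0.8) + (2.8)·(2.8) + (2.8)·(2.8)) / 4 = 36.8/4 = 9.2

S is symmetric (S[j,i] = S[i,j]). Assembling:

S = [[1.7, 1.3],
 [1.3, 9.2]]


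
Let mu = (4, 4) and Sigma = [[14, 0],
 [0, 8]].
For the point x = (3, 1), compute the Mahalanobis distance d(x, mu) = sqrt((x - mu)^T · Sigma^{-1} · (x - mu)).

Step 1 — centre the observation: (x - mu) = (-1, -3).

Step 2 — invert Sigma. det(Sigma) = 14·8 - (0)² = 112.
  Sigma^{-1} = (1/det) · [[d, -b], [-b, a]] = [[0.0714, 0],
 [0, 0.125]].

Step 3 — form the quadratic (x - mu)^T · Sigma^{-1} · (x - mu):
  Sigma^{-1} · (x - mu) = (-0.0714, -0.375).
  (x - mu)^T · [Sigma^{-1} · (x - mu)] = (-1)·(-0.0714) + (-3)·(-0.375) = 1.1964.

Step 4 — take square root: d = √(1.1964) ≈ 1.0938.

d(x, mu) = √(1.1964) ≈ 1.0938


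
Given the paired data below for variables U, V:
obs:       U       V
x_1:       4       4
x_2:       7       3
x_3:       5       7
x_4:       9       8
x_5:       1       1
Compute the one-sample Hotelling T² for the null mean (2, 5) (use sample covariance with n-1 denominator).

Step 1 — sample mean vector:
  mean(U) = (4 + 7 + 5 + 9 + 1) / 5 = 26/5 = 5.2
  mean(V) = (4 + 3 + 7 + 8 + 1) / 5 = 23/5 = 4.6
  x̄ = (5.2, 4.6),  deviation x̄ - mu_0 = (5.2, 4.6) - (2, 5) = (3.2, -0.4).

Step 2 — sample covariance matrix, S[i,j] = (1/(n-1)) · Σ_k (x_{k,i} - mean_i) · (x_{k,j} - mean_j), divisor n-1 = 4:
  S[U,U] = ((-1.2)·(-1.2) + (1.8)·(1.8) + (-0.2)·(-0.2) + (3.8)·(3.8) + (-4.2)·(-4.2)) / 4 = 36.8/4 = 9.2
  S[U,V] = ((-1.2)·(-0.6) + (1.8)·(-1.6) + (-0.2)·(2.4) + (3.8)·(3.4) + (-4.2)·(-3.6)) / 4 = 25.4/4 = 6.35
  S[V,V] = ((-0.6)·(-0.6) + (-1.6)·(-1.6) + (2.4)·(2.4) + (3.4)·(3.4) + (-3.6)·(-3.6)) / 4 = 33.2/4 = 8.3
  S = [[9.2, 6.35],
 [6.35, 8.3]].

Step 3 — invert S. det(S) = 9.2·8.3 - (6.35)² = 36.0375.
  S^{-1} = (1/det) · [[d, -b], [-b, a]] = [[0.2303, -0.1762],
 [-0.1762, 0.2553]].

Step 4 — quadratic form (x̄ - mu_0)^T · S^{-1} · (x̄ - mu_0):
  S^{-1} · (x̄ - mu_0) = (0.8075, -0.666),
  (x̄ - mu_0)^T · [...] = (3.2)·(0.8075) + (-0.4)·(-0.666) = 2.8504.

Step 5 — scale by n: T² = 5 · 2.8504 = 14.2518.

T² ≈ 14.2518


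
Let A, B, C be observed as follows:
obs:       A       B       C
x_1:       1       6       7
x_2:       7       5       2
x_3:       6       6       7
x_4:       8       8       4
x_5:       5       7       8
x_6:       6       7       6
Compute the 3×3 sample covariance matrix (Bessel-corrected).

Step 1 — column means:
  mean(A) = (1 + 7 + 6 + 8 + 5 + 6) / 6 = 33/6 = 5.5
  mean(B) = (6 + 5 + 6 + 8 + 7 + 7) / 6 = 39/6 = 6.5
  mean(C) = (7 + 2 + 7 + 4 + 8 + 6) / 6 = 34/6 = 5.6667

Step 2 — sample covariance S[i,j] = (1/(n-1)) · Σ_k (x_{k,i} - mean_i) · (x_{k,j} - mean_j), with n-1 = 5.
  S[A,A] = ((-4.5)·(-4.5) + (1.5)·(1.5) + (0.5)·(0.5) + (2.5)·(2.5) + (-0.5)·(-0.5) + (0.5)·(0.5)) / 5 = 29.5/5 = 5.9
  S[A,B] = ((-4.5)·(-0.5) + (1.5)·(-1.5) + (0.5)·(-0.5) + (2.5)·(1.5) + (-0.5)·(0.5) + (0.5)·(0.5)) / 5 = 3.5/5 = 0.7
  S[A,C] = ((-4.5)·(1.3333) + (1.5)·(-3.6667) + (0.5)·(1.3333) + (2.5)·(-1.6667) + (-0.5)·(2.3333) + (0.5)·(0.3333)) / 5 = -16/5 = -3.2
  S[B,B] = ((-0.5)·(-0.5) + (-1.5)·(-1.5) + (-0.5)·(-0.5) + (1.5)·(1.5) + (0.5)·(0.5) + (0.5)·(0.5)) / 5 = 5.5/5 = 1.1
  S[B,C] = ((-0.5)·(1.3333) + (-1.5)·(-3.6667) + (-0.5)·(1.3333) + (1.5)·(-1.6667) + (0.5)·(2.3333) + (0.5)·(0.3333)) / 5 = 3/5 = 0.6
  S[C,C] = ((1.3333)·(1.3333) + (-3.6667)·(-3.6667) + (1.3333)·(1.3333) + (-1.6667)·(-1.6667) + (2.3333)·(2.3333) + (0.3333)·(0.3333)) / 5 = 25.3333/5 = 5.0667

S is symmetric (S[j,i] = S[i,j]). Assembling:

S = [[5.9, 0.7, -3.2],
 [0.7, 1.1, 0.6],
 [-3.2, 0.6, 5.0667]]


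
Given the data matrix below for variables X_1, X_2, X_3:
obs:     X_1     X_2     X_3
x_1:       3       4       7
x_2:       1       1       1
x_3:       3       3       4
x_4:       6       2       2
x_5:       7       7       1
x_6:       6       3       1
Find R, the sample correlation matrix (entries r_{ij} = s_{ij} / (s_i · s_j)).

Step 1 — column means:
  mean(X_1) = (3 + 1 + 3 + 6 + 7 + 6) / 6 = 26/6 = 4.3333
  mean(X_2) = (4 + 1 + 3 + 2 + 7 + 3) / 6 = 20/6 = 3.3333
  mean(X_3) = (7 + 1 + 4 + 2 + 1 + 1) / 6 = 16/6 = 2.6667

Step 2 — sample variances and covariances s[i,j] = (1/(n-1)) · Σ_k (x_{k,i} - mean_i) · (x_{k,j} - mean_j), with n-1 = 5:
  s[X_1,X_1] = ((-1.3333)·(-1.3333) + (-3.3333)·(-3.3333) + (-1.3333)·(-1.3333) + (1.6667)·(1.6667) + (2.6667)·(2.6667) + (1.6667)·(1.6667)) / 5 = 27.3333/5 = 5.4667
  s[X_1,X_2] = ((-1.3333)·(0.6667) + (-3.3333)·(-2.3333) + (-1.3333)·(-0.3333) + (1.6667)·(-1.3333) + (2.6667)·(3.6667) + (1.6667)·(-0.3333)) / 5 = 14.3333/5 = 2.8667
  s[X_1,X_3] = ((-1.3333)·(4.3333) + (-3.3333)·(-1.6667) + (-1.3333)·(1.3333) + (1.6667)·(-0.6667) + (2.6667)·(-1.6667) + (1.6667)·(-1.6667)) / 5 = -10.3333/5 = -2.0667
  s[X_2,X_2] = ((0.6667)·(0.6667) + (-2.3333)·(-2.3333) + (-0.3333)·(-0.3333) + (-1.3333)·(-1.3333) + (3.6667)·(3.6667) + (-0.3333)·(-0.3333)) / 5 = 21.3333/5 = 4.2667
  s[X_2,X_3] = ((0.6667)·(4.3333) + (-2.3333)·(-1.6667) + (-0.3333)·(1.3333) + (-1.3333)·(-0.6667) + (3.6667)·(-1.6667) + (-0.3333)·(-1.6667)) / 5 = 1.6667/5 = 0.3333
  s[X_3,X_3] = ((4.3333)·(4.3333) + (-1.6667)·(-1.6667) + (1.3333)·(1.3333) + (-0.6667)·(-0.6667) + (-1.6667)·(-1.6667) + (-1.6667)·(-1.6667)) / 5 = 29.3333/5 = 5.8667
  Sample standard deviations s_i = √(s[i,i]):
  s(X_1) = √(5.4667) = 2.3381
  s(X_2) = √(4.2667) = 2.0656
  s(X_3) = √(5.8667) = 2.4221

Step 3 — r_{ij} = s_{ij} / (s_i · s_j):
  r[X_1,X_1] = 1 (diagonal).
  r[X_1,X_2] = 2.8667 / (2.3381 · 2.0656) = 2.8667 / 4.8295 = 0.5936
  r[X_1,X_3] = -2.0667 / (2.3381 · 2.4221) = -2.0667 / 5.6631 = -0.3649
  r[X_2,X_2] = 1 (diagonal).
  r[X_2,X_3] = 0.3333 / (2.0656 · 2.4221) = 0.3333 / 5.0031 = 0.0666
  r[X_3,X_3] = 1 (diagonal).

R is symmetric with unit diagonal. Assembling:

R = [[1, 0.5936, -0.3649],
 [0.5936, 1, 0.0666],
 [-0.3649, 0.0666, 1]]


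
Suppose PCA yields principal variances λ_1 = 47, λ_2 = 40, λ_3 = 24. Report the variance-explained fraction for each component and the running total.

Step 1 — total variance = trace(Sigma) = Σ λ_i = 47 + 40 + 24 = 111.

Step 2 — fraction explained by component i = λ_i / Σ λ:
  PC1: 47/111 = 0.4234
  PC2: 40/111 = 0.3604
  PC3: 24/111 = 0.2162

Step 3 — cumulative fraction after k components = (λ_1 + ... + λ_k) / Σ λ:
  k = 1: 47/111 = 0.4234
  k = 2: (47 + 40)/111 = 87/111 = 0.7838
  k = 3: (47 + 40 + 24)/111 = 111/111 = 1

Summary (fraction, with percent):

explained: PC1 0.4234 (42.34%), PC2 0.3604 (36.04%), PC3 0.2162 (21.62%);  cumulative: 0.4234, 0.7838, 1


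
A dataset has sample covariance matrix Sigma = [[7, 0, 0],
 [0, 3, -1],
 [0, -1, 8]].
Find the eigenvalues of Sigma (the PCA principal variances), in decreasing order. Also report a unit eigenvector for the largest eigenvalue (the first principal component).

Step 1 — characteristic polynomial p(λ) = det(λI - Sigma) = λ³ - tr·λ² + c_1·λ - det, where tr = trace, c_1 = sum of the principal 2×2 minors, det = det(Sigma):
  tr = 7 + 3 + 8 = 18,
  c_1 = (7·3 - (0)²) + (7·8 - (0)²) + (3·8 - (-1)²) = 21 + 56 + 23 = 100,
  det = 7·(3·8 - (-1)²) - (0)·((0)·8 - (-1)·(0)) + (0)·((0)·(-1) - 3·(0)) = 7·(23) - (0)·(0) + (0)·(0) = 161.
  So p(λ) = λ³ - 18λ² + 100λ - 161.
Step 2 — look for an integer root (rational root theorem: any rational root is an integer divisor of 161). Testing λ = 7:
  p(7) = 343 - 882 + 700 - 161 = 0  ✓
  Dividing out (λ - 7): p(λ) = (λ - 7)(λ² - 11λ + 23).
Step 3 — remaining eigenvalues from the quadratic λ² - 11λ + 23 = 0:
  Δ = 11² - 4·23 = 121 - 92 = 29,  λ = (11 ± √29)/2 = (11 ± 5.3852)/2 ≈ 8.1926 or 2.8074.
  Sorted: λ_1 = 8.1926,  λ_2 = 7,  λ_3 = 2.8074  (check: sum = 18 = tr ✓).

Step 4 — unit eigenvector for λ_1 ≈ 8.1926: v spans the null space of (Sigma - λ_1 I), whose rows are
  r_1 = (-1.1926, 0, 0),  r_2 = (0, -5.1926, -1),  r_3 = (0, -1, -0.1926).
  v is orthogonal to every row, so take v ∝ r_1 × r_2 = ((0)·(-1) - (0)·(-5.1926), (0)·(0) - (-1.1926)·(-1), (-1.1926)·(-5.1926) - (0)·(0)) ≈ (0, -1.1926, 6.1926).
  Rescale (multiply by -1 so the first nonzero entry is positive): u = (0, 1.1926, -6.1926).
  ||u|| = √((0)² + (1.1926)² + (-6.1926)²) = √(39.7703) ≈ 6.3064,  v_1 = u/||u|| ≈ (0, 0.1891, -0.982) (||v_1|| = 1).

λ_1 = 8.1926,  λ_2 = 7,  λ_3 = 2.8074;  v_1 ≈ (0, 0.1891, -0.982)


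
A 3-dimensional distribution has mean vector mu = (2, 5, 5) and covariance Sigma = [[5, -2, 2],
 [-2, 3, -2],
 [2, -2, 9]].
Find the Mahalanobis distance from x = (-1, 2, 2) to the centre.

Step 1 — centre the observation: (x - mu) = (-3, -3, -3).

Step 2 — invert Sigma (cofactor / det for 3×3, or solve directly):
  Sigma^{-1} = [[0.2771, 0.1687, -0.0241],
 [0.1687, 0.494, 0.0723],
 [-0.0241, 0.0723, 0.1325]].

Step 3 — form the quadratic (x - mu)^T · Sigma^{-1} · (x - mu):
  Sigma^{-1} · (x - mu) = (-1.2651, -2.2048, -0.5422).
  (x - mu)^T · [Sigma^{-1} · (x - mu)] = (-3)·(-1.2651) + (-3)·(-2.2048) + (-3)·(-0.5422) = 12.0361.

Step 4 — take square root: d = √(12.0361) ≈ 3.4693.

d(x, mu) = √(12.0361) ≈ 3.4693


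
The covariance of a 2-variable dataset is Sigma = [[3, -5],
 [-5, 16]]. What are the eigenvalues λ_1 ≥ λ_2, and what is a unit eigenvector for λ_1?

Step 1 — characteristic polynomial of 2×2 Sigma:
  det(Sigma - λI) = λ² - trace · λ + det = 0.
  trace = 3 + 16 = 19, det = 3·16 - (-5)² = 23.
Step 2 — discriminant:
  Δ = trace² - 4·det = 361 - 92 = 269.
Step 3 — eigenvalues:
  λ = (trace ± √Δ)/2 = (19 ± 16.4012)/2,
  λ_1 = 17.7006,  λ_2 = 1.2994.

Step 4 — unit eigenvector for λ_1: solve (Sigma - λ_1 I)v = 0. First row:
  (3 - 17.7006)·v_x + (-5)·v_y = 0, i.e. (-14.7006)·v_x + (-5)·v_y = 0,
  so v ∝ (b, λ_1 - a) = (-5, 14.7006); multiply by -1 so the first entry is positive: u = (5, -14.7006).
  ||u|| = √((5)² + (-14.7006)²) = √(241.1079) ≈ 15.5277,
  v_1 = u/||u|| ≈ (0.322, -0.9467) (||v_1|| = 1).

λ_1 = 17.7006,  λ_2 = 1.2994;  v_1 ≈ (0.322, -0.9467)


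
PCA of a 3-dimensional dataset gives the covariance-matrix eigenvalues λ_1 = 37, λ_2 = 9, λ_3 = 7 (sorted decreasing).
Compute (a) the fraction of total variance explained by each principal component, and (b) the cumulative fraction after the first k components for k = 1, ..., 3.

Step 1 — total variance = trace(Sigma) = Σ λ_i = 37 + 9 + 7 = 53.

Step 2 — fraction explained by component i = λ_i / Σ λ:
  PC1: 37/53 = 0.6981
  PC2: 9/53 = 0.1698
  PC3: 7/53 = 0.1321

Step 3 — cumulative fraction after k components = (λ_1 + ... + λ_k) / Σ λ:
  k = 1: 37/53 = 0.6981
  k = 2: (37 + 9)/53 = 46/53 = 0.8679
  k = 3: (37 + 9 + 7)/53 = 53/53 = 1

Summary (fraction, with percent):

explained: PC1 0.6981 (69.81%), PC2 0.1698 (16.98%), PC3 0.1321 (13.21%);  cumulative: 0.6981, 0.8679, 1


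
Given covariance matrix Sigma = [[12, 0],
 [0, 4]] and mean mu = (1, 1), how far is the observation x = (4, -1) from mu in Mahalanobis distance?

Step 1 — centre the observation: (x - mu) = (3, -2).

Step 2 — invert Sigma. det(Sigma) = 12·4 - (0)² = 48.
  Sigma^{-1} = (1/det) · [[d, -b], [-b, a]] = [[0.0833, 0],
 [0, 0.25]].

Step 3 — form the quadratic (x - mu)^T · Sigma^{-1} · (x - mu):
  Sigma^{-1} · (x - mu) = (0.25, -0.5).
  (x - mu)^T · [Sigma^{-1} · (x - mu)] = (3)·(0.25) + (-2)·(-0.5) = 1.75.

Step 4 — take square root: d = √(1.75) ≈ 1.3229.

d(x, mu) = √(1.75) ≈ 1.3229


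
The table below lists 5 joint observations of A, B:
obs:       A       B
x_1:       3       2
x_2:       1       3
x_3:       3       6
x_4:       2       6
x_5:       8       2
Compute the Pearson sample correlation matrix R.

Step 1 — column means:
  mean(A) = (3 + 1 + 3 + 2 + 8) / 5 = 17/5 = 3.4
  mean(B) = (2 + 3 + 6 + 6 + 2) / 5 = 19/5 = 3.8

Step 2 — sample variances and covariances s[i,j] = (1/(n-1)) · Σ_k (x_{k,i} - mean_i) · (x_{k,j} - mean_j), with n-1 = 4:
  s[A,A] = ((-0.4)·(-0.4) + (-2.4)·(-2.4) + (-0.4)·(-0.4) + (-1.4)·(-1.4) + (4.6)·(4.6)) / 4 = 29.2/4 = 7.3
  s[A,B] = ((-0.4)·(-1.8) + (-2.4)·(-0.8) + (-0.4)·(2.2) + (-1.4)·(2.2) + (4.6)·(-1.8)) / 4 = -9.6/4 = -2.4
  s[B,B] = ((-1.8)·(-1.8) + (-0.8)·(-0.8) + (2.2)·(2.2) + (2.2)·(2.2) + (-1.8)·(-1.8)) / 4 = 16.8/4 = 4.2
  Sample standard deviations s_i = √(s[i,i]):
  s(A) = √(7.3) = 2.7019
  s(B) = √(4.2) = 2.0494

Step 3 — r_{ij} = s_{ij} / (s_i · s_j):
  r[A,A] = 1 (diagonal).
  r[A,B] = -2.4 / (2.7019 · 2.0494) = -2.4 / 5.5371 = -0.4334
  r[B,B] = 1 (diagonal).

R is symmetric with unit diagonal. Assembling:

R = [[1, -0.4334],
 [-0.4334, 1]]


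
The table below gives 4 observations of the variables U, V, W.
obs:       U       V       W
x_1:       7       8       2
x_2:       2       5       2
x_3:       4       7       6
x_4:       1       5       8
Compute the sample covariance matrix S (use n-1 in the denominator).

Step 1 — column means:
  mean(U) = (7 + 2 + 4 + 1) / 4 = 14/4 = 3.5
  mean(V) = (8 + 5 + 7 + 5) / 4 = 25/4 = 6.25
  mean(W) = (2 + 2 + 6 + 8) / 4 = 18/4 = 4.5

Step 2 — sample covariance S[i,j] = (1/(n-1)) · Σ_k (x_{k,i} - mean_i) · (x_{k,j} - mean_j), with n-1 = 3.
  S[U,U] = ((3.5)·(3.5) + (-1.5)·(-1.5) + (0.5)·(0.5) + (-2.5)·(-2.5)) / 3 = 21/3 = 7
  S[U,V] = ((3.5)·(1.75) + (-1.5)·(-1.25) + (0.5)·(0.75) + (-2.5)·(-1.25)) / 3 = 11.5/3 = 3.8333
  S[U,W] = ((3.5)·(-2.5) + (-1.5)·(-2.5) + (0.5)·(1.5) + (-2.5)·(3.5)) / 3 = -13/3 = -4.3333
  S[V,V] = ((1.75)·(1.75) + (-1.25)·(-1.25) + (0.75)·(0.75) + (-1.25)·(-1.25)) / 3 = 6.75/3 = 2.25
  S[V,W] = ((1.75)·(-2.5) + (-1.25)·(-2.5) + (0.75)·(1.5) + (-1.25)·(3.5)) / 3 = -4.5/3 = -1.5
  S[W,W] = ((-2.5)·(-2.5) + (-2.5)·(-2.5) + (1.5)·(1.5) + (3.5)·(3.5)) / 3 = 27/3 = 9

S is symmetric (S[j,i] = S[i,j]). Assembling:

S = [[7, 3.8333, -4.3333],
 [3.8333, 2.25, -1.5],
 [-4.3333, -1.5, 9]]


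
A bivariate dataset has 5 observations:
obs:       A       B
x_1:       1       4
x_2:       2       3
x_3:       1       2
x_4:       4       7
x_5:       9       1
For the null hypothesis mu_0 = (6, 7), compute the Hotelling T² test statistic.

Step 1 — sample mean vector:
  mean(A) = (1 + 2 + 1 + 4 + 9) / 5 = 17/5 = 3.4
  mean(B) = (4 + 3 + 2 + 7 + 1) / 5 = 17/5 = 3.4
  x̄ = (3.4, 3.4),  deviation x̄ - mu_0 = (3.4, 3.4) - (6, 7) = (-2.6, -3.6).

Step 2 — sample covariance matrix, S[i,j] = (1/(n-1)) · Σ_k (x_{k,i} - mean_i) · (x_{k,j} - mean_j), divisor n-1 = 4:
  S[A,A] = ((-2.4)·(-2.4) + (-1.4)·(-1.4) + (-2.4)·(-2.4) + (0.6)·(0.6) + (5.6)·(5.6)) / 4 = 45.2/4 = 11.3
  S[A,B] = ((-2.4)·(0.6) + (-1.4)·(-0.4) + (-2.4)·(-1.4) + (0.6)·(3.6) + (5.6)·(-2.4)) / 4 = -8.8/4 = -2.2
  S[B,B] = ((0.6)·(0.6) + (-0.4)·(-0.4) + (-1.4)·(-1.4) + (3.6)·(3.6) + (-2.4)·(-2.4)) / 4 = 21.2/4 = 5.3
  S = [[11.3, -2.2],
 [-2.2, 5.3]].

Step 3 — invert S. det(S) = 11.3·5.3 - (-2.2)² = 55.05.
  S^{-1} = (1/det) · [[d, -b], [-b, a]] = [[0.0963, 0.04],
 [0.04, 0.2053]].

Step 4 — quadratic form (x̄ - mu_0)^T · S^{-1} · (x̄ - mu_0):
  S^{-1} · (x̄ - mu_0) = (-0.3942, -0.8429),
  (x̄ - mu_0)^T · [...] = (-2.6)·(-0.3942) + (-3.6)·(-0.8429) = 4.0592.

Step 5 — scale by n: T² = 5 · 4.0592 = 20.2961.

T² ≈ 20.2961


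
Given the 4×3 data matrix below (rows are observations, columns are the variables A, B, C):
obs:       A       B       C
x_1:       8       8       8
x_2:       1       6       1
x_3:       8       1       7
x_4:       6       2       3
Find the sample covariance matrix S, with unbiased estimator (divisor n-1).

Step 1 — column means:
  mean(A) = (8 + 1 + 8 + 6) / 4 = 23/4 = 5.75
  mean(B) = (8 + 6 + 1 + 2) / 4 = 17/4 = 4.25
  mean(C) = (8 + 1 + 7 + 3) / 4 = 19/4 = 4.75

Step 2 — sample covariance S[i,j] = (1/(n-1)) · Σ_k (x_{k,i} - mean_i) · (x_{k,j} - mean_j), with n-1 = 3.
  S[A,A] = ((2.25)·(2.25) + (-4.75)·(-4.75) + (2.25)·(2.25) + (0.25)·(0.25)) / 3 = 32.75/3 = 10.9167
  S[A,B] = ((2.25)·(3.75) + (-4.75)·(1.75) + (2.25)·(-3.25) + (0.25)·(-2.25)) / 3 = -7.75/3 = -2.5833
  S[A,C] = ((2.25)·(3.25) + (-4.75)·(-3.75) + (2.25)·(2.25) + (0.25)·(-1.75)) / 3 = 29.75/3 = 9.9167
  S[B,B] = ((3.75)·(3.75) + (1.75)·(1.75) + (-3.25)·(-3.25) + (-2.25)·(-2.25)) / 3 = 32.75/3 = 10.9167
  S[B,C] = ((3.75)·(3.25) + (1.75)·(-3.75) + (-3.25)·(2.25) + (-2.25)·(-1.75)) / 3 = 2.25/3 = 0.75
  S[C,C] = ((3.25)·(3.25) + (-3.75)·(-3.75) + (2.25)·(2.25) + (-1.75)·(-1.75)) / 3 = 32.75/3 = 10.9167

S is symmetric (S[j,i] = S[i,j]). Assembling:

S = [[10.9167, -2.5833, 9.9167],
 [-2.5833, 10.9167, 0.75],
 [9.9167, 0.75, 10.9167]]


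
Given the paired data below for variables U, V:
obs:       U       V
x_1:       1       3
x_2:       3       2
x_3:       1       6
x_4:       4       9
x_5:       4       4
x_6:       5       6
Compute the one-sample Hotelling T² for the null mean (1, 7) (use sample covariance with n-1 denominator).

Step 1 — sample mean vector:
  mean(U) = (1 + 3 + 1 + 4 + 4 + 5) / 6 = 18/6 = 3
  mean(V) = (3 + 2 + 6 + 9 + 4 + 6) / 6 = 30/6 = 5
  x̄ = (3, 5),  deviation x̄ - mu_0 = (3, 5) - (1, 7) = (2, -2).

Step 2 — sample covariance matrix, S[i,j] = (1/(n-1)) · Σ_k (x_{k,i} - mean_i) · (x_{k,j} - mean_j), divisor n-1 = 5:
  S[U,U] = ((-2)·(-2) + (0)·(0) + (-2)·(-2) + (1)·(1) + (1)·(1) + (2)·(2)) / 5 = 14/5 = 2.8
  S[U,V] = ((-2)·(-2) + (0)·(-3) + (-2)·(1) + (1)·(4) + (1)·(-1) + (2)·(1)) / 5 = 7/5 = 1.4
  S[V,V] = ((-2)·(-2) + (-3)·(-3) + (1)·(1) + (4)·(4) + (-1)·(-1) + (1)·(1)) / 5 = 32/5 = 6.4
  S = [[2.8, 1.4],
 [1.4, 6.4]].

Step 3 — invert S. det(S) = 2.8·6.4 - (1.4)² = 15.96.
  S^{-1} = (1/det) · [[d, -b], [-b, a]] = [[0.401, -0.0877],
 [-0.0877, 0.1754]].

Step 4 — quadratic form (x̄ - mu_0)^T · S^{-1} · (x̄ - mu_0):
  S^{-1} · (x̄ - mu_0) = (0.9774, -0.5263),
  (x̄ - mu_0)^T · [...] = (2)·(0.9774) + (-2)·(-0.5263) = 3.0075.

Step 5 — scale by n: T² = 6 · 3.0075 = 18.0451.

T² ≈ 18.0451


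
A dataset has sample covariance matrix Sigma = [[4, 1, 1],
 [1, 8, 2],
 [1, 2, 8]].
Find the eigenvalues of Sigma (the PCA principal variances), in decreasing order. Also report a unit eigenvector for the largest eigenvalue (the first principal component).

Step 1 — characteristic polynomial p(λ) = det(λI - Sigma) = λ³ - tr·λ² + c_1·λ - det, where tr = trace, c_1 = sum of the principal 2×2 minors, det = det(Sigma):
  tr = 4 + 8 + 8 = 20,
  c_1 = (4·8 - (1)²) + (4·8 - (1)²) + (8·8 - (2)²) = 31 + 31 + 60 = 122,
  det = 4·(8·8 - (2)²) - (1)·((1)·8 - (2)·(1)) + (1)·((1)·(2) - 8·(1)) = 4·(60) - (1)·(6) + (1)·(-6) = 228.
  So p(λ) = λ³ - 20λ² + 122λ - 228.
Step 2 — look for an integer root (rational root theorem: any rational root is an integer divisor of 228). Testing λ = 6:
  p(6) = 216 - 720 + 732 - 228 = 0  ✓
  Dividing out (λ - 6): p(λ) = (λ - 6)(λ² - 14λ + 38).
Step 3 — remaining eigenvalues from the quadratic λ² - 14λ + 38 = 0:
  Δ = 14² - 4·38 = 196 - 152 = 44,  λ = (14 ± √44)/2 = (14 ± 6.6332)/2 ≈ 10.3166 or 3.6834.
  Sorted: λ_1 = 10.3166,  λ_2 = 6,  λ_3 = 3.6834  (check: sum = 20 = tr ✓).

Step 4 — unit eigenvector for λ_1 ≈ 10.3166: v spans the null space of (Sigma - λ_1 I), whose rows are
  r_1 = (-6.3166, 1, 1),  r_2 = (1, -2.3166, 2),  r_3 = (1, 2, -2.3166).
  v is orthogonal to every row, so take v ∝ r_1 × r_2 = ((1)·(2) - (1)·(-2.3166), (1)·(1) - (-6.3166)·(2), (-6.3166)·(-2.3166) - (1)·(1)) ≈ (4.3166, 13.6332, 13.6332).
  Let u = (4.3166, 13.6332, 13.6332).
  ||u|| = √((4.3166)² + (13.6332)² + (13.6332)²) = √(390.3642) ≈ 19.7576,  v_1 = u/||u|| ≈ (0.2185, 0.69, 0.69) (||v_1|| = 1).

λ_1 = 10.3166,  λ_2 = 6,  λ_3 = 3.6834;  v_1 ≈ (0.2185, 0.69, 0.69)


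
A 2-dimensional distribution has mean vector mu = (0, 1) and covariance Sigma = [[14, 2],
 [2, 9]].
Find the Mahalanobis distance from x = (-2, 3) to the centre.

Step 1 — centre the observation: (x - mu) = (-2, 2).

Step 2 — invert Sigma. det(Sigma) = 14·9 - (2)² = 122.
  Sigma^{-1} = (1/det) · [[d, -b], [-b, a]] = [[0.0738, -0.0164],
 [-0.0164, 0.1148]].

Step 3 — form the quadratic (x - mu)^T · Sigma^{-1} · (x - mu):
  Sigma^{-1} · (x - mu) = (-0.1803, 0.2623).
  (x - mu)^T · [Sigma^{-1} · (x - mu)] = (-2)·(-0.1803) + (2)·(0.2623) = 0.8852.

Step 4 — take square root: d = √(0.8852) ≈ 0.9409.

d(x, mu) = √(0.8852) ≈ 0.9409


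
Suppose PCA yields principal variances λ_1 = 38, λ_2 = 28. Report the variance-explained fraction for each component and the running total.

Step 1 — total variance = trace(Sigma) = Σ λ_i = 38 + 28 = 66.

Step 2 — fraction explained by component i = λ_i / Σ λ:
  PC1: 38/66 = 0.5758
  PC2: 28/66 = 0.4242

Step 3 — cumulative fraction after k components = (λ_1 + ... + λ_k) / Σ λ:
  k = 1: 38/66 = 0.5758
  k = 2: (38 + 28)/66 = 66/66 = 1

Summary (fraction, with percent):

explained: PC1 0.5758 (57.58%), PC2 0.4242 (42.42%);  cumulative: 0.5758, 1


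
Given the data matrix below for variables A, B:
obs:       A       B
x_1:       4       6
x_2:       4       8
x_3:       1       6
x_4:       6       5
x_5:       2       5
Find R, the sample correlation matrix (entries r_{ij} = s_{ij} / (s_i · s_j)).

Step 1 — column means:
  mean(A) = (4 + 4 + 1 + 6 + 2) / 5 = 17/5 = 3.4
  mean(B) = (6 + 8 + 6 + 5 + 5) / 5 = 30/5 = 6

Step 2 — sample variances and covariances s[i,j] = (1/(n-1)) · Σ_k (x_{k,i} - mean_i) · (x_{k,j} - mean_j), with n-1 = 4:
  s[A,A] = ((0.6)·(0.6) + (0.6)·(0.6) + (-2.4)·(-2.4) + (2.6)·(2.6) + (-1.4)·(-1.4)) / 4 = 15.2/4 = 3.8
  s[A,B] = ((0.6)·(0) + (0.6)·(2) + (-2.4)·(0) + (2.6)·(-1) + (-1.4)·(-1)) / 4 = 0/4 = 0
  s[B,B] = ((0)·(0) + (2)·(2) + (0)·(0) + (-1)·(-1) + (-1)·(-1)) / 4 = 6/4 = 1.5
  Sample standard deviations s_i = √(s[i,i]):
  s(A) = √(3.8) = 1.9494
  s(B) = √(1.5) = 1.2247

Step 3 — r_{ij} = s_{ij} / (s_i · s_j):
  r[A,A] = 1 (diagonal).
  r[A,B] = 0 / (1.9494 · 1.2247) = 0 / 2.3875 = 0
  r[B,B] = 1 (diagonal).

R is symmetric with unit diagonal. Assembling:

R = [[1, 0],
 [0, 1]]


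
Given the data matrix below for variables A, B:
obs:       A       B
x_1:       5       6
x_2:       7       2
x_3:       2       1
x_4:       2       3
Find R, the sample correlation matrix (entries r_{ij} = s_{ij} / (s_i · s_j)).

Step 1 — column means:
  mean(A) = (5 + 7 + 2 + 2) / 4 = 16/4 = 4
  mean(B) = (6 + 2 + 1 + 3) / 4 = 12/4 = 3

Step 2 — sample variances and covariances s[i,j] = (1/(n-1)) · Σ_k (x_{k,i} - mean_i) · (x_{k,j} - mean_j), with n-1 = 3:
  s[A,A] = ((1)·(1) + (3)·(3) + (-2)·(-2) + (-2)·(-2)) / 3 = 18/3 = 6
  s[A,B] = ((1)·(3) + (3)·(-1) + (-2)·(-2) + (-2)·(0)) / 3 = 4/3 = 1.3333
  s[B,B] = ((3)·(3) + (-1)·(-1) + (-2)·(-2) + (0)·(0)) / 3 = 14/3 = 4.6667
  Sample standard deviations s_i = √(s[i,i]):
  s(A) = √(6) = 2.4495
  s(B) = √(4.6667) = 2.1602

Step 3 — r_{ij} = s_{ij} / (s_i · s_j):
  r[A,A] = 1 (diagonal).
  r[A,B] = 1.3333 / (2.4495 · 2.1602) = 1.3333 / 5.2915 = 0.252
  r[B,B] = 1 (diagonal).

R is symmetric with unit diagonal. Assembling:

R = [[1, 0.252],
 [0.252, 1]]


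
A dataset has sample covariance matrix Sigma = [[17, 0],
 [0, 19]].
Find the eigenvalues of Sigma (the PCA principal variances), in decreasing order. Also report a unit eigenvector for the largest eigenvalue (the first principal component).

Step 1 — characteristic polynomial of 2×2 Sigma:
  det(Sigma - λI) = λ² - trace · λ + det = 0.
  trace = 17 + 19 = 36, det = 17·19 - (0)² = 323.
Step 2 — discriminant:
  Δ = trace² - 4·det = 1296 - 1292 = 4.
Step 3 — eigenvalues:
  λ = (trace ± √Δ)/2 = (36 ± 2)/2,
  λ_1 = 19,  λ_2 = 17.

Step 4 — unit eigenvector for λ_1: Sigma is diagonal, so its eigenvectors are the coordinate axes. λ_1 = 19 is the diagonal entry on the second coordinate axis, hence
  v_1 = (0, 1) (||v_1|| = 1).

λ_1 = 19,  λ_2 = 17;  v_1 ≈ (0, 1)


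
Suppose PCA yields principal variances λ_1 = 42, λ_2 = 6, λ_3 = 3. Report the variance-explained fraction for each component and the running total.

Step 1 — total variance = trace(Sigma) = Σ λ_i = 42 + 6 + 3 = 51.

Step 2 — fraction explained by component i = λ_i / Σ λ:
  PC1: 42/51 = 0.8235
  PC2: 6/51 = 0.1176
  PC3: 3/51 = 0.0588

Step 3 — cumulative fraction after k components = (λ_1 + ... + λ_k) / Σ λ:
  k = 1: 42/51 = 0.8235
  k = 2: (42 + 6)/51 = 48/51 = 0.9412
  k = 3: (42 + 6 + 3)/51 = 51/51 = 1

Summary (fraction, with percent):

explained: PC1 0.8235 (82.35%), PC2 0.1176 (11.76%), PC3 0.0588 (5.88%);  cumulative: 0.8235, 0.9412, 1


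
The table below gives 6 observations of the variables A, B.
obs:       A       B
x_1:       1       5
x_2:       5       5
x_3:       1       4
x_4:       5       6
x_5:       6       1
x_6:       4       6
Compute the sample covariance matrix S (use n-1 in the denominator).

Step 1 — column means:
  mean(A) = (1 + 5 + 1 + 5 + 6 + 4) / 6 = 22/6 = 3.6667
  mean(B) = (5 + 5 + 4 + 6 + 1 + 6) / 6 = 27/6 = 4.5

Step 2 — sample covariance S[i,j] = (1/(n-1)) · Σ_k (x_{k,i} - mean_i) · (x_{k,j} - mean_j), with n-1 = 5.
  S[A,A] = ((-2.6667)·(-2.6667) + (1.3333)·(1.3333) + (-2.6667)·(-2.6667) + (1.3333)·(1.3333) + (2.3333)·(2.3333) + (0.3333)·(0.3333)) / 5 = 23.3333/5 = 4.6667
  S[A,B] = ((-2.6667)·(0.5) + (1.3333)·(0.5) + (-2.6667)·(-0.5) + (1.3333)·(1.5) + (2.3333)·(-3.5) + (0.3333)·(1.5)) / 5 = -5/5 = -1
  S[B,B] = ((0.5)·(0.5) + (0.5)·(0.5) + (-0.5)·(-0.5) + (1.5)·(1.5) + (-3.5)·(-3.5) + (1.5)·(1.5)) / 5 = 17.5/5 = 3.5

S is symmetric (S[j,i] = S[i,j]). Assembling:

S = [[4.6667, -1],
 [-1, 3.5]]


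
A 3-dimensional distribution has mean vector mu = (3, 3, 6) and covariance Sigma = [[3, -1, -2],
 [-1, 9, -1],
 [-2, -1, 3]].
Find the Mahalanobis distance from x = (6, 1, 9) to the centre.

Step 1 — centre the observation: (x - mu) = (3, -2, 3).

Step 2 — invert Sigma (cofactor / det for 3×3, or solve directly):
  Sigma^{-1} = [[0.7429, 0.1429, 0.5429],
 [0.1429, 0.1429, 0.1429],
 [0.5429, 0.1429, 0.7429]].

Step 3 — form the quadratic (x - mu)^T · Sigma^{-1} · (x - mu):
  Sigma^{-1} · (x - mu) = (3.5714, 0.5714, 3.5714).
  (x - mu)^T · [Sigma^{-1} · (x - mu)] = (3)·(3.5714) + (-2)·(0.5714) + (3)·(3.5714) = 20.2857.

Step 4 — take square root: d = √(20.2857) ≈ 4.504.

d(x, mu) = √(20.2857) ≈ 4.504


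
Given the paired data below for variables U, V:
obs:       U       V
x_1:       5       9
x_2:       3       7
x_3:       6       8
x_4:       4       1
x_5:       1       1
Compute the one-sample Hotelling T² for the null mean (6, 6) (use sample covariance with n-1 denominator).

Step 1 — sample mean vector:
  mean(U) = (5 + 3 + 6 + 4 + 1) / 5 = 19/5 = 3.8
  mean(V) = (9 + 7 + 8 + 1 + 1) / 5 = 26/5 = 5.2
  x̄ = (3.8, 5.2),  deviation x̄ - mu_0 = (3.8, 5.2) - (6, 6) = (-2.2, -0.8).

Step 2 — sample covariance matrix, S[i,j] = (1/(n-1)) · Σ_k (x_{k,i} - mean_i) · (x_{k,j} - mean_j), divisor n-1 = 4:
  S[U,U] = ((1.2)·(1.2) + (-0.8)·(-0.8) + (2.2)·(2.2) + (0.2)·(0.2) + (-2.8)·(-2.8)) / 4 = 14.8/4 = 3.7
  S[U,V] = ((1.2)·(3.8) + (-0.8)·(1.8) + (2.2)·(2.8) + (0.2)·(-4.2) + (-2.8)·(-4.2)) / 4 = 20.2/4 = 5.05
  S[V,V] = ((3.8)·(3.8) + (1.8)·(1.8) + (2.8)·(2.8) + (-4.2)·(-4.2) + (-4.2)·(-4.2)) / 4 = 60.8/4 = 15.2
  S = [[3.7, 5.05],
 [5.05, 15.2]].

Step 3 — invert S. det(S) = 3.7·15.2 - (5.05)² = 30.7375.
  S^{-1} = (1/det) · [[d, -b], [-b, a]] = [[0.4945, -0.1643],
 [-0.1643, 0.1204]].

Step 4 — quadratic form (x̄ - mu_0)^T · S^{-1} · (x̄ - mu_0):
  S^{-1} · (x̄ - mu_0) = (-0.9565, 0.2651),
  (x̄ - mu_0)^T · [...] = (-2.2)·(-0.9565) + (-0.8)·(0.2651) = 1.8922.

Step 5 — scale by n: T² = 5 · 1.8922 = 9.4608.

T² ≈ 9.4608


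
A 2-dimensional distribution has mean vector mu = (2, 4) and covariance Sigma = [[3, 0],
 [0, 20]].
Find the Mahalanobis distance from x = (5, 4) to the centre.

Step 1 — centre the observation: (x - mu) = (3, 0).

Step 2 — invert Sigma. det(Sigma) = 3·20 - (0)² = 60.
  Sigma^{-1} = (1/det) · [[d, -b], [-b, a]] = [[0.3333, 0],
 [0, 0.05]].

Step 3 — form the quadratic (x - mu)^T · Sigma^{-1} · (x - mu):
  Sigma^{-1} · (x - mu) = (1, 0).
  (x - mu)^T · [Sigma^{-1} · (x - mu)] = (3)·(1) + (0)·(0) = 3.

Step 4 — take square root: d = √(3) ≈ 1.7321.

d(x, mu) = √(3) ≈ 1.7321
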